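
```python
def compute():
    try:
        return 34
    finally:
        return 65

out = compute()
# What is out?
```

Step-by-step execution trace:
1. `compute()` enters try: `return 34` sets pending return value 34.
2. Before returning, `finally: return 65` runs and overrides the pending return.
3. compute() returns 65 → out = 65.
Result: 65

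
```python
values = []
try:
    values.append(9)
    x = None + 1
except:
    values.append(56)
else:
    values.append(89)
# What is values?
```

Step-by-step execution trace:
1. try: `values.append(9)` → values = [9].
2. `x = None + 1` raises TypeError.
3. bare `except` matches → `values.append(56)` → values = [9, 56].
4. `else` is skipped (an exception was raised).
Result: [9, 56]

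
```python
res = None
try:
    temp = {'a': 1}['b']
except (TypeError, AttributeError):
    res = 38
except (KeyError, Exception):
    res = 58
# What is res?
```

Step-by-step execution trace:
1. `temp = {'a': 1}['b']` raises KeyError.
2. `except (TypeError, AttributeError)` does not match KeyError; skipped.
3. `except (KeyError, Exception)` matches (KeyError is in the tuple) → res = 58.
Result: 58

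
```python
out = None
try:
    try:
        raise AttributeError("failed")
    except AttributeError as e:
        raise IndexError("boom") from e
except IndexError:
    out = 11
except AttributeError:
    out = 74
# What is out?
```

Step-by-step execution trace:
1. Inner try raises AttributeError; inner `except AttributeError as e` catches it.
2. `raise IndexError(...) from e` raises IndexError (AttributeError is attached as __cause__, but only IndexError is active).
3. Outer `except IndexError` matches → out = 11.
4. `except AttributeError` is not reached.
Result: 11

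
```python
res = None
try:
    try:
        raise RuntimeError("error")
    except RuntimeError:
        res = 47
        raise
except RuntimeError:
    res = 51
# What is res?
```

Step-by-step execution trace:
1. Inner try: `raise RuntimeError("error")` raises RuntimeError.
2. Inner `except RuntimeError` matches → res = 47.
3. bare `raise` re-raises the same RuntimeError.
4. Outer `except RuntimeError` matches → res = 51.
Result: 51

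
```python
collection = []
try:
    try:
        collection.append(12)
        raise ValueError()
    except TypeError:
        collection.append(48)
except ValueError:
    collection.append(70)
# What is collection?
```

Step-by-step execution trace:
1. Inner try: `collection.append(12)` → collection = [12].
2. `raise ValueError()` raises ValueError.
3. Inner `except TypeError` does not match ValueError; exception propagates to outer try.
4. Outer `except ValueError` matches → `collection.append(70)` → collection = [12, 70].
Result: [12, 70]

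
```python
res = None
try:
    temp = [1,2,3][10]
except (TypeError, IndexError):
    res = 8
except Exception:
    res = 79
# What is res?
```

Step-by-step execution trace:
1. `temp = [1,2,3][10]` raises IndexError.
2. `except (TypeError, IndexError)` matches (IndexError is in the tuple) → res = 8.
3. `except Exception` is not reached.
Result: 8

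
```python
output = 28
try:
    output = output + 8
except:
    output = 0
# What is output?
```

Step-by-step execution trace:
1. output starts at 28.
2. try: `output = output + 8` → output = 36. No exception raised.
3. `except` is skipped.
Result: 36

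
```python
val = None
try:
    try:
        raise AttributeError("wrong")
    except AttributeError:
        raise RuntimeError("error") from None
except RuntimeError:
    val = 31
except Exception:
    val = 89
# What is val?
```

Step-by-step execution trace:
1. Inner try raises AttributeError; inner `except AttributeError` catches it.
2. `raise RuntimeError(...) from None` raises RuntimeError (from None suppresses __context__, but the active exception is still RuntimeError).
3. Outer `except RuntimeError` matches → val = 31.
4. `except Exception` is not reached.
Result: 31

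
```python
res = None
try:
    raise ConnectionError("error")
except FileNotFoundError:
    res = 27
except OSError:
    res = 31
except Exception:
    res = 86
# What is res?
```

Step-by-step execution trace:
1. `raise ConnectionError(...)` raises ConnectionError.
2. `except FileNotFoundError` does not match (ConnectionError is not a subclass of FileNotFoundError); skipped.
3. `except OSError` matches (ConnectionError is a subclass of OSError) → res = 31.
4. `except Exception` is not reached.
Result: 31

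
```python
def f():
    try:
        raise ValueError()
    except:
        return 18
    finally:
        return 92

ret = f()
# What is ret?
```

Step-by-step execution trace:
1. `f()` enters try: `raise ValueError()` raises ValueError.
2. bare `except` matches → `return 18` sets pending return value 18.
3. Before returning, `finally: return 92` runs and overrides the pending return.
4. f() returns 92 → ret = 92.
Result: 92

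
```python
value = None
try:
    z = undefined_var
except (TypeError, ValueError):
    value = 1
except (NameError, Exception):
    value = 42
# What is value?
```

Step-by-step execution trace:
1. `z = undefined_var` raises NameError.
2. `except (TypeError, ValueError)` does not match NameError; skipped.
3. `except (NameError, Exception)` matches (NameError is in the tuple) → value = 42.
Result: 42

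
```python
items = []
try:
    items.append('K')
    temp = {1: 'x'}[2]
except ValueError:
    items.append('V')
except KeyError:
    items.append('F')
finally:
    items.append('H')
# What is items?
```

Step-by-step execution trace:
1. try: `items.append('K')` → items = ['K'].
2. `temp = {1: 'x'}[2]` raises KeyError.
3. `except ValueError` does not match KeyError; skipped.
4. `except KeyError` matches → `items.append('F')` → items = ['K', 'F'].
5. finally always runs: `items.append('H')` → items = ['K', 'F', 'H'].
Result: ['K', 'F', 'H']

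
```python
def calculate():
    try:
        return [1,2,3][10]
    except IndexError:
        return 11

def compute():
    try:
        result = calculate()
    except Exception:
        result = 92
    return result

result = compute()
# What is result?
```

Step-by-step execution trace:
1. `compute()` calls `calculate()`.
2. In calculate: `[1,2,3][10]` raises IndexError; `except IndexError` catches it → returns 11.
3. In compute: `result = calculate()` → result = 11. No exception reaches compute.
4. `except Exception` is skipped; compute returns 11.
5. result = 11.
Result: 11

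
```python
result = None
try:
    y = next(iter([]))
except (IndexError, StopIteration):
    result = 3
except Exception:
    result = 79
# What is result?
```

Step-by-step execution trace:
1. `y = next(iter([]))` raises StopIteration.
2. `except (IndexError, StopIteration)` matches (StopIteration is in the tuple) → result = 3.
3. `except Exception` is not reached.
Result: 3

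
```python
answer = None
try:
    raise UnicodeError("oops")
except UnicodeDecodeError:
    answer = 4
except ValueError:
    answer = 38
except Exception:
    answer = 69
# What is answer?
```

Step-by-step execution trace:
1. `raise UnicodeError(...)` raises UnicodeError.
2. `except UnicodeDecodeError` does not match (UnicodeError is not a subclass of UnicodeDecodeError); skipped.
3. `except ValueError` matches (UnicodeError is a subclass of ValueError) → answer = 38.
4. `except Exception` is not reached.
Result: 38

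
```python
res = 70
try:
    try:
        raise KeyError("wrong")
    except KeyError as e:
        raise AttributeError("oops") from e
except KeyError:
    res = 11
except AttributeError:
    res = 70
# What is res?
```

Step-by-step execution trace:
1. Inner try raises KeyError; inner `except KeyError as e` catches it.
2. `raise AttributeError(...) from e` raises AttributeError (KeyError is attached as __cause__, but only AttributeError is active).
3. Outer `except KeyError` does not match AttributeError; skipped.
4. Outer `except AttributeError` matches → res = 70.
Result: 70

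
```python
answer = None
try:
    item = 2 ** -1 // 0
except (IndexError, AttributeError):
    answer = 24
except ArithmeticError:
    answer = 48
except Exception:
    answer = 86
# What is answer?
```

Step-by-step execution trace:
1. `item = 2 ** -1 // 0` raises ZeroDivisionError.
2. `except (IndexError, AttributeError)` does not match ZeroDivisionError; skipped.
3. `except ArithmeticError` matches (ZeroDivisionError is a subclass of ArithmeticError) → answer = 48.
4. `except Exception` is not reached.
Result: 48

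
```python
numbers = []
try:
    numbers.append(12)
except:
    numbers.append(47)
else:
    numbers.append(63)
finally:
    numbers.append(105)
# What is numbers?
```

Step-by-step execution trace:
1. try: `numbers.append(12)` → numbers = [12]. No exception raised.
2. `except` is skipped.
3. `else` runs: `numbers.append(63)` → numbers = [12, 63].
4. `finally` always runs: `numbers.append(105)` → numbers = [12, 63, 105].
Result: [12, 63, 105]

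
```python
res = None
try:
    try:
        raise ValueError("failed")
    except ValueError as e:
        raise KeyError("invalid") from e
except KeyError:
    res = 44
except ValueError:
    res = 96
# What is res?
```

Step-by-step execution trace:
1. Inner try raises ValueError; inner `except ValueError as e` catches it.
2. `raise KeyError(...) from e` raises KeyError (ValueError is attached as __cause__, but only KeyError is active).
3. Outer `except KeyError` matches → res = 44.
4. `except ValueError` is not reached.
Result: 44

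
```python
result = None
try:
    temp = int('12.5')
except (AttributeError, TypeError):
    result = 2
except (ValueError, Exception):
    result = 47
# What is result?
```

Step-by-step execution trace:
1. `temp = int('12.5')` raises ValueError.
2. `except (AttributeError, TypeError)` does not match ValueError; skipped.
3. `except (ValueError, Exception)` matches (ValueError is in the tuple) → result = 47.
Result: 47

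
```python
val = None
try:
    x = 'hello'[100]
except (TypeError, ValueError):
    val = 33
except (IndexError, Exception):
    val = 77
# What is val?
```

Step-by-step execution trace:
1. `x = 'hello'[100]` raises IndexError.
2. `except (TypeError, ValueError)` does not match IndexError; skipped.
3. `except (IndexError, Exception)` matches (IndexError is in the tuple) → val = 77.
Result: 77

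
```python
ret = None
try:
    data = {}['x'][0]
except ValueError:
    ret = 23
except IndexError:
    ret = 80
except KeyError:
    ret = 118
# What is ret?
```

Step-by-step execution trace:
1. `data = {}['x'][0]` raises KeyError.
2. `except ValueError` does not match KeyError; skipped.
3. `except IndexError` does not match KeyError; skipped.
4. `except KeyError` matches → ret = 118.
Result: 118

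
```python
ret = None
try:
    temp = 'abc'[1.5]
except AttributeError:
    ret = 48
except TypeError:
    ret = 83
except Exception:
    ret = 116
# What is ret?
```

Step-by-step execution trace:
1. `temp = 'abc'[1.5]` raises TypeError.
2. `except AttributeError` does not match TypeError; skipped.
3. `except TypeError` matches → ret = 83.
4. Remaining except clauses are skipped.
Result: 83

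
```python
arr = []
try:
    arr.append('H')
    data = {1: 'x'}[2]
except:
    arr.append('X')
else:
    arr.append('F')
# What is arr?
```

Step-by-step execution trace:
1. try: `arr.append('H')` → arr = ['H'].
2. `data = {1: 'x'}[2]` raises KeyError.
3. bare `except` matches → `arr.append('X')` → arr = ['H', 'X'].
4. `else` is skipped (an exception was raised).
Result: ['H', 'X']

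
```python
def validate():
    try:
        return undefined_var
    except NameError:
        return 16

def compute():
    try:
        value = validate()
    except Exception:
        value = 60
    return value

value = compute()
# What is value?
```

Step-by-step execution trace:
1. `compute()` calls `validate()`.
2. In validate: `undefined_var` raises NameError; `except NameError` catches it → returns 16.
3. In compute: `value = validate()` → value = 16. No exception reaches compute.
4. `except Exception` is skipped; compute returns 16.
5. value = 16.
Result: 16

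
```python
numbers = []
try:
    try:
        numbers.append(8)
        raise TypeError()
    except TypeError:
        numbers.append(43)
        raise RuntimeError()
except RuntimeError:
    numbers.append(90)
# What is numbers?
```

Step-by-step execution trace:
1. Inner try: `numbers.append(8)` → numbers = [8].
2. `raise TypeError()` raises TypeError.
3. Inner `except TypeError` matches → `numbers.append(43)` → numbers = [8, 43].
4. `raise RuntimeError()` raises RuntimeError; propagates to outer try.
5. Outer `except RuntimeError` matches → `numbers.append(90)` → numbers = [8, 43, 90].
Result: [8, 43, 90]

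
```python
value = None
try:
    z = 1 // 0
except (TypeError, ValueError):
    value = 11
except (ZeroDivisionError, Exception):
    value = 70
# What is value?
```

Step-by-step execution trace:
1. `z = 1 // 0` raises ZeroDivisionError.
2. `except (TypeError, ValueError)` does not match ZeroDivisionError; skipped.
3. `except (ZeroDivisionError, Exception)` matches (ZeroDivisionError is in the tuple) → value = 70.
Result: 70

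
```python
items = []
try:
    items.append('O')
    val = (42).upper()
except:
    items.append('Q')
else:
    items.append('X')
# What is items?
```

Step-by-step execution trace:
1. try: `items.append('O')` → items = ['O'].
2. `val = (42).upper()` raises AttributeError.
3. bare `except` matches → `items.append('Q')` → items = ['O', 'Q'].
4. `else` is skipped (an exception was raised).
Result: ['O', 'Q']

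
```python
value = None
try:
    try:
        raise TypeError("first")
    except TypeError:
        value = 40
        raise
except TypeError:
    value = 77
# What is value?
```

Step-by-step execution trace:
1. Inner try: `raise TypeError("first")` raises TypeError.
2. Inner `except TypeError` matches → value = 40.
3. bare `raise` re-raises the same TypeError.
4. Outer `except TypeError` matches → value = 77.
Result: 77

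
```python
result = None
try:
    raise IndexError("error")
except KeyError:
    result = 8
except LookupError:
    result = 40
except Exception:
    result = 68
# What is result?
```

Step-by-step execution trace:
1. `raise IndexError(...)` raises IndexError.
2. `except KeyError` does not match (IndexError is not a subclass of KeyError); skipped.
3. `except LookupError` matches (IndexError is a subclass of LookupError) → result = 40.
4. `except Exception` is not reached.
Result: 40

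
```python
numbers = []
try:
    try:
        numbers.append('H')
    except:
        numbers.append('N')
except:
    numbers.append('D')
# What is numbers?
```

Step-by-step execution trace:
1. Inner try: `numbers.append('H')` → numbers = ['H']. No exception raised.
2. Inner `except` is skipped.
3. Inner try completes normally; outer `except` is skipped.
Result: ['H']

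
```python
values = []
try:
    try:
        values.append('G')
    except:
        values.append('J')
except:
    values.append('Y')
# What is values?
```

Step-by-step execution trace:
1. Inner try: `values.append('G')` → values = ['G']. No exception raised.
2. Inner `except` is skipped.
3. Inner try completes normally; outer `except` is skipped.
Result: ['G']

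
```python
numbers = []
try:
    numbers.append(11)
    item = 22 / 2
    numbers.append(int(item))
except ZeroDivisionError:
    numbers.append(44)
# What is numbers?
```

Step-by-step execution trace:
1. try: `numbers.append(11)` → numbers = [11].
2. `item = 22 / 2` → item = 11.0. No exception raised.
3. `numbers.append(int(item))` → numbers = [11, 11].
4. `except ZeroDivisionError` is skipped (no exception was raised).
Result: [11, 11]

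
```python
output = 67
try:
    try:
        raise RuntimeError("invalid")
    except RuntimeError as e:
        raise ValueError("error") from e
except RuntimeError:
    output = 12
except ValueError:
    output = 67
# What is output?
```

Step-by-step execution trace:
1. Inner try raises RuntimeError; inner `except RuntimeError as e` catches it.
2. `raise ValueError(...) from e` raises ValueError (RuntimeError is attached as __cause__, but only ValueError is active).
3. Outer `except RuntimeError` does not match ValueError; skipped.
4. Outer `except ValueError` matches → output = 67.
Result: 67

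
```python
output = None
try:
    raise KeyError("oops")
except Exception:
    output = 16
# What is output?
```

Step-by-step execution trace:
1. `raise KeyError(...)` raises KeyError.
2. `except Exception` matches (KeyError is a subclass of Exception) → output = 16.
Result: 16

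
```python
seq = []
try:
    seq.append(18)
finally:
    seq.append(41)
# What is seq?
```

Step-by-step execution trace:
1. try: `seq.append(18)` → seq = [18].
2. The try body completes without raising.
3. finally always runs: `seq.append(41)` → seq = [18, 41].
Result: [18, 41]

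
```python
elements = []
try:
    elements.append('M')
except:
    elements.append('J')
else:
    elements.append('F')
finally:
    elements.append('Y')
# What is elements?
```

Step-by-step execution trace:
1. try: `elements.append('M')` → elements = ['M']. No exception raised.
2. `except` is skipped.
3. `else` runs: `elements.append('F')` → elements = ['M', 'F'].
4. `finally` always runs: `elements.append('Y')` → elements = ['M', 'F', 'Y'].
Result: ['M', 'F', 'Y']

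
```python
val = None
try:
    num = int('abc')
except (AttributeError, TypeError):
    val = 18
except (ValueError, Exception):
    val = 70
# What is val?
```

Step-by-step execution trace:
1. `num = int('abc')` raises ValueError.
2. `except (AttributeError, TypeError)` does not match ValueError; skipped.
3. `except (ValueError, Exception)` matches (ValueError is in the tuple) → val = 70.
Result: 70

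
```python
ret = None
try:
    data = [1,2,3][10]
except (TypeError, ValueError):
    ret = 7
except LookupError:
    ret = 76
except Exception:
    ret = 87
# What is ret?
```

Step-by-step execution trace:
1. `data = [1,2,3][10]` raises IndexError.
2. `except (TypeError, ValueError)` does not match IndexError; skipped.
3. `except LookupError` matches (IndexError is a subclass of LookupError) → ret = 76.
4. `except Exception` is not reached.
Result: 76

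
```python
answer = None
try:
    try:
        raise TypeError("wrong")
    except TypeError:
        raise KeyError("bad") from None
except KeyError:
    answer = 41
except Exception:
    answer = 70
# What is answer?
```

Step-by-step execution trace:
1. Inner try raises TypeError; inner `except TypeError` catches it.
2. `raise KeyError(...) from None` raises KeyError (from None suppresses __context__, but the active exception is still KeyError).
3. Outer `except KeyError` matches → answer = 41.
4. `except Exception` is not reached.
Result: 41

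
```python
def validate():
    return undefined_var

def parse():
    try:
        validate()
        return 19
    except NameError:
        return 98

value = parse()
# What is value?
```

Step-by-step execution trace:
1. `parse()` calls `validate()`.
2. `validate()` evaluates `undefined_var`, which raises NameError; it propagates to the caller.
3. `return 19` is not reached.
4. `except NameError` in parse matches → returns 98.
5. value = 98.
Result: 98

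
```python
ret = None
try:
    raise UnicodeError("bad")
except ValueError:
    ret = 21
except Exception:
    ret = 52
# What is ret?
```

Step-by-step execution trace:
1. `raise UnicodeError(...)` raises UnicodeError.
2. `except ValueError` matches (UnicodeError is a subclass of ValueError) → ret = 21.
3. `except Exception` is not reached.
Result: 21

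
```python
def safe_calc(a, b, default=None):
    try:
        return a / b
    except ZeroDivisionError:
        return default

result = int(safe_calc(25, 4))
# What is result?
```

Step-by-step execution trace:
1. `safe_calc(25, 4)` enters try: `return 25 / 4` → returns 6.25. No exception raised.
2. `except ZeroDivisionError` is skipped.
3. `int(6.25)` → 6 → result = 6.
Result: 6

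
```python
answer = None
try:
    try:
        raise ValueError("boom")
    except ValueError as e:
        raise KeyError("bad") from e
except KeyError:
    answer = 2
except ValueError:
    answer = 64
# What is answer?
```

Step-by-step execution trace:
1. Inner try raises ValueError; inner `except ValueError as e` catches it.
2. `raise KeyError(...) from e` raises KeyError (ValueError is attached as __cause__, but only KeyError is active).
3. Outer `except KeyError` matches → answer = 2.
4. `except ValueError` is not reached.
Result: 2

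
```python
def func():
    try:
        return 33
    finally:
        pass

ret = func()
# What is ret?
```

Step-by-step execution trace:
1. `func()` enters try: `return 33` sets pending return value 33.
2. Before returning, `finally: pass` runs (no effect).
3. func() returns 33 → ret = 33.
Result: 33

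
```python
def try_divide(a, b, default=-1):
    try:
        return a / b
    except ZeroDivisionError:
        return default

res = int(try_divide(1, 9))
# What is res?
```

Step-by-step execution trace:
1. `try_divide(1, 9)` enters try: `return 1 / 9` → returns 0.1111111111111111. No exception raised.
2. `except ZeroDivisionError` is skipped.
3. `int(0.1111111111111111)` → 0 → res = 0.
Result: 0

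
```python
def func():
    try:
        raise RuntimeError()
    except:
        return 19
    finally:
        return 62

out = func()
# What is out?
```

Step-by-step execution trace:
1. `func()` enters try: `raise RuntimeError()` raises RuntimeError.
2. bare `except` matches → `return 19` sets pending return value 19.
3. Before returning, `finally: return 62` runs and overrides the pending return.
4. func() returns 62 → out = 62.
Result: 62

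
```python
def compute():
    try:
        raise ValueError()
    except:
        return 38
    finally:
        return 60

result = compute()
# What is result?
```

Step-by-step execution trace:
1. `compute()` enters try: `raise ValueError()` raises ValueError.
2. bare `except` matches → `return 38` sets pending return value 38.
3. Before returning, `finally: return 60` runs and overrides the pending return.
4. compute() returns 60 → result = 60.
Result: 60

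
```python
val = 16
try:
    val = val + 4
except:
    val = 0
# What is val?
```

Step-by-step execution trace:
1. val starts at 16.
2. try: `val = val + 4` → val = 20. No exception raised.
3. `except` is skipped.
Result: 20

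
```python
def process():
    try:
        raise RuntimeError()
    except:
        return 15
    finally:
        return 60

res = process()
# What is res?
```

Step-by-step execution trace:
1. `process()` enters try: `raise RuntimeError()` raises RuntimeError.
2. bare `except` matches → `return 15` sets pending return value 15.
3. Before returning, `finally: return 60` runs and overrides the pending return.
4. process() returns 60 → res = 60.
Result: 60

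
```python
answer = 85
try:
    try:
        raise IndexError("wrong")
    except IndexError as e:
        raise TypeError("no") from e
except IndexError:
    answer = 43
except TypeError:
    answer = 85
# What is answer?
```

Step-by-step execution trace:
1. Inner try raises IndexError; inner `except IndexError as e` catches it.
2. `raise TypeError(...) from e` raises TypeError (IndexError is attached as __cause__, but only TypeError is active).
3. Outer `except IndexError` does not match TypeError; skipped.
4. Outer `except TypeError` matches → answer = 85.
Result: 85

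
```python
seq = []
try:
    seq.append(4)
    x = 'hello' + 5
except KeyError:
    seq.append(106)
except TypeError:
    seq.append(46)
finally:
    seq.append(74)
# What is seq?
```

Step-by-step execution trace:
1. try: `seq.append(4)` → seq = [4].
2. `x = 'hello' + 5` raises TypeError.
3. `except KeyError` does not match TypeError; skipped.
4. `except TypeError` matches → `seq.append(46)` → seq = [4, 46].
5. finally always runs: `seq.append(74)` → seq = [4, 46, 74].
Result: [4, 46, 74]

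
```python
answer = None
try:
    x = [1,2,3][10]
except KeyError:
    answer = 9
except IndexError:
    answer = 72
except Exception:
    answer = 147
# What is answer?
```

Step-by-step execution trace:
1. `x = [1,2,3][10]` raises IndexError.
2. `except KeyError` does not match IndexError; skipped.
3. `except IndexError` matches → answer = 72.
4. Remaining except clauses are skipped.
Result: 72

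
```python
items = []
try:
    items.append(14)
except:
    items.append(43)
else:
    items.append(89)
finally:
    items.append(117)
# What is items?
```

Step-by-step execution trace:
1. try: `items.append(14)` → items = [14]. No exception raised.
2. `except` is skipped.
3. `else` runs: `items.append(89)` → items = [14, 89].
4. `finally` always runs: `items.append(117)` → items = [14, 89, 117].
Result: [14, 89, 117]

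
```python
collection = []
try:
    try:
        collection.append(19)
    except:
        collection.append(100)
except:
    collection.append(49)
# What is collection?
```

Step-by-step execution trace:
1. Inner try: `collection.append(19)` → collection = [19]. No exception raised.
2. Inner `except` is skipped.
3. Inner try completes normally; outer `except` is skipped.
Result: [19]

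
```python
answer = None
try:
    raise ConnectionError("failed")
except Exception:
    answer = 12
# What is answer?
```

Step-by-step execution trace:
1. `raise ConnectionError(...)` raises ConnectionError.
2. `except Exception` matches (ConnectionError is a subclass of Exception) → answer = 12.
Result: 12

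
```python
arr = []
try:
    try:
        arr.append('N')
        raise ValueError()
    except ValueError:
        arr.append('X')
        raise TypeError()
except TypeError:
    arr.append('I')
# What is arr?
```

Step-by-step execution trace:
1. Inner try: `arr.append('N')` → arr = ['N'].
2. `raise ValueError()` raises ValueError.
3. Inner `except ValueError` matches → `arr.append('X')` → arr = ['N', 'X'].
4. `raise TypeError()` raises TypeError; propagates to outer try.
5. Outer `except TypeError` matches → `arr.append('I')` → arr = ['N', 'X', 'I'].
Result: ['N', 'X', 'I']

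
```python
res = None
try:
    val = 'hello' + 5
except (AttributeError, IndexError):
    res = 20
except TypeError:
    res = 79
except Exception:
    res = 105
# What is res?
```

Step-by-step execution trace:
1. `val = 'hello' + 5` raises TypeError.
2. `except (AttributeError, IndexError)` does not match TypeError; skipped.
3. `except TypeError` matches (exact type match) → res = 79.
4. `except Exception` is not reached.
Result: 79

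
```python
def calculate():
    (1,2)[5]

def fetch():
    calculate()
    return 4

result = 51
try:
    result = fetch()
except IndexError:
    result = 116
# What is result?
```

Step-by-step execution trace:
1. result starts at 51.
2. try: `fetch()` calls `calculate()`.
3. `calculate()` evaluates `(1,2)[5]`, which raises IndexError; it propagates through fetch (uncaught).
4. `return 4` in fetch is not reached; the assignment to result does not complete.
5. `except IndexError` matches → result = 116.
Result: 116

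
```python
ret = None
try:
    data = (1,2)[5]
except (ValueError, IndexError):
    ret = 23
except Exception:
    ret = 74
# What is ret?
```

Step-by-step execution trace:
1. `data = (1,2)[5]` raises IndexError.
2. `except (ValueError, IndexError)` matches (IndexError is in the tuple) → ret = 23.
3. `except Exception` is not reached.
Result: 23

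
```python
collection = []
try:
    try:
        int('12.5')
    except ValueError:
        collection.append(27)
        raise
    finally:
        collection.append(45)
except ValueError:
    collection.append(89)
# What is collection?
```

Step-by-step execution trace:
1. Inner try: `int('12.5')` raises ValueError.
2. Inner `except ValueError` matches → `collection.append(27)` → collection = [27].
3. bare `raise` re-raises ValueError.
4. Inner `finally` runs during unwinding: `collection.append(45)` → collection = [27, 45].
5. Outer `except ValueError` matches → `collection.append(89)` → collection = [27, 45, 89].
Result: [27, 45, 89]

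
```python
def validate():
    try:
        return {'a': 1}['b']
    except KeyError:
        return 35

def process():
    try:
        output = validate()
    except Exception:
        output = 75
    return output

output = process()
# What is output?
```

Step-by-step execution trace:
1. `process()` calls `validate()`.
2. In validate: `{'a': 1}['b']` raises KeyError; `except KeyError` catches it → returns 35.
3. In process: `output = validate()` → output = 35. No exception reaches process.
4. `except Exception` is skipped; process returns 35.
5. output = 35.
Result: 35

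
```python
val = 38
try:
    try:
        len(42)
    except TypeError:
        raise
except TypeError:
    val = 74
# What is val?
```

Step-by-step execution trace:
1. Inner try: `len(42)` raises TypeError.
2. Inner `except TypeError` matches; bare `raise` re-raises the same TypeError.
3. Outer `except TypeError` matches → val = 74.
Result: 74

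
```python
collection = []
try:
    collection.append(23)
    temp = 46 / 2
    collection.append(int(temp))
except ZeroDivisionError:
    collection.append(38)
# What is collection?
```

Step-by-step execution trace:
1. try: `collection.append(23)` → collection = [23].
2. `temp = 46 / 2` → temp = 23.0. No exception raised.
3. `collection.append(int(temp))` → collection = [23, 23].
4. `except ZeroDivisionError` is skipped (no exception was raised).
Result: [23, 23]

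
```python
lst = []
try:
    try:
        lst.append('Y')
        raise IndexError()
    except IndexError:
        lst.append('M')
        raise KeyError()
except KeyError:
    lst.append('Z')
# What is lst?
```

Step-by-step execution trace:
1. Inner try: `lst.append('Y')` → lst = ['Y'].
2. `raise IndexError()` raises IndexError.
3. Inner `except IndexError` matches → `lst.append('M')` → lst = ['Y', 'M'].
4. `raise KeyError()` raises KeyError; propagates to outer try.
5. Outer `except KeyError` matches → `lst.append('Z')` → lst = ['Y', 'M', 'Z'].
Result: ['Y', 'M', 'Z']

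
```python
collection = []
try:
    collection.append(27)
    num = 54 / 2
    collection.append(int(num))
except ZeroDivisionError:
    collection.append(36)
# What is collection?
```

Step-by-step execution trace:
1. try: `collection.append(27)` → collection = [27].
2. `num = 54 / 2` → num = 27.0. No exception raised.
3. `collection.append(int(num))` → collection = [27, 27].
4. `except ZeroDivisionError` is skipped (no exception was raised).
Result: [27, 27]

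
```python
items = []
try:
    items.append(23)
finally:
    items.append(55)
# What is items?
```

Step-by-step execution trace:
1. try: `items.append(23)` → items = [23].
2. The try body completes without raising.
3. finally always runs: `items.append(55)` → items = [23, 55].
Result: [23, 55]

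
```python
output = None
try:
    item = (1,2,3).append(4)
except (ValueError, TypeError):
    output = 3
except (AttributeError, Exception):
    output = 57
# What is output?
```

Step-by-step execution trace:
1. `item = (1,2,3).append(4)` raises AttributeError.
2. `except (ValueError, TypeError)` does not match AttributeError; skipped.
3. `except (AttributeError, Exception)` matches (AttributeError is in the tuple) → output = 57.
Result: 57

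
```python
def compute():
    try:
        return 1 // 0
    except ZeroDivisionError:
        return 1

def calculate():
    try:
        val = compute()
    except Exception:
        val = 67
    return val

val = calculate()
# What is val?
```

Step-by-step execution trace:
1. `calculate()` calls `compute()`.
2. In compute: `1 // 0` raises ZeroDivisionError; `except ZeroDivisionError` catches it → returns 1.
3. In calculate: `val = compute()` → val = 1. No exception reaches calculate.
4. `except Exception` is skipped; calculate returns 1.
5. val = 1.
Result: 1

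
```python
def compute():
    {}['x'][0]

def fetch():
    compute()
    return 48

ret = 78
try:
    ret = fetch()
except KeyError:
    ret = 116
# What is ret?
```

Step-by-step execution trace:
1. ret starts at 78.
2. try: `fetch()` calls `compute()`.
3. `compute()` evaluates `{}['x'][0]`, which raises KeyError; it propagates through fetch (uncaught).
4. `return 48` in fetch is not reached; the assignment to ret does not complete.
5. `except KeyError` matches → ret = 116.
Result: 116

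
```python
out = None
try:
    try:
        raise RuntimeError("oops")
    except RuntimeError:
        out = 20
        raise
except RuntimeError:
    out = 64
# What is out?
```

Step-by-step execution trace:
1. Inner try: `raise RuntimeError("oops")` raises RuntimeError.
2. Inner `except RuntimeError` matches → out = 20.
3. bare `raise` re-raises the same RuntimeError.
4. Outer `except RuntimeError` matches → out = 64.
Result: 64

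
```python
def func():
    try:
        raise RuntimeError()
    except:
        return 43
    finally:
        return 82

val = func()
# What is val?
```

Step-by-step execution trace:
1. `func()` enters try: `raise RuntimeError()` raises RuntimeError.
2. bare `except` matches → `return 43` sets pending return value 43.
3. Before returning, `finally: return 82` runs and overrides the pending return.
4. func() returns 82 → val = 82.
Result: 82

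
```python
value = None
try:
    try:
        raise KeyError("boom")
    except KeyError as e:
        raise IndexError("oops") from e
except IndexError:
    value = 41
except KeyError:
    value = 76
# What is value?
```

Step-by-step execution trace:
1. Inner try raises KeyError; inner `except KeyError as e` catches it.
2. `raise IndexError(...) from e` raises IndexError (KeyError is attached as __cause__, but only IndexError is active).
3. Outer `except IndexError` matches → value = 41.
4. `except KeyError` is not reached.
Result: 41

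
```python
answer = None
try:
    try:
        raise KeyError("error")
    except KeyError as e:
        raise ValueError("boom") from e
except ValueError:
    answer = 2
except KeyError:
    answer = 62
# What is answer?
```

Step-by-step execution trace:
1. Inner try raises KeyError; inner `except KeyError as e` catches it.
2. `raise ValueError(...) from e` raises ValueError (KeyError is attached as __cause__, but only ValueError is active).
3. Outer `except ValueError` matches → answer = 2.
4. `except KeyError` is not reached.
Result: 2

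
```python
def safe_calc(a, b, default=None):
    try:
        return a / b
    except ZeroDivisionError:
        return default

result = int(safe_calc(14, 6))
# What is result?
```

Step-by-step execution trace:
1. `safe_calc(14, 6)` enters try: `return 14 / 6` → returns 2.3333333333333335. No exception raised.
2. `except ZeroDivisionError` is skipped.
3. `int(2.3333333333333335)` → 2 → result = 2.
Result: 2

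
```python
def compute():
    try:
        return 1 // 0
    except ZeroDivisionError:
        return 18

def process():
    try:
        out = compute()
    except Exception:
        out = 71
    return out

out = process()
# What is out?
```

Step-by-step execution trace:
1. `process()` calls `compute()`.
2. In compute: `1 // 0` raises ZeroDivisionError; `except ZeroDivisionError` catches it → returns 18.
3. In process: `out = compute()` → out = 18. No exception reaches process.
4. `except Exception` is skipped; process returns 18.
5. out = 18.
Result: 18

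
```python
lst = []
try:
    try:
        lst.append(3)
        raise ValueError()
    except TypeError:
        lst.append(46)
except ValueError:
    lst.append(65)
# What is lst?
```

Step-by-step execution trace:
1. Inner try: `lst.append(3)` → lst = [3].
2. `raise ValueError()` raises ValueError.
3. Inner `except TypeError` does not match ValueError; exception propagates to outer try.
4. Outer `except ValueError` matches → `lst.append(65)` → lst = [3, 65].
Result: [3, 65]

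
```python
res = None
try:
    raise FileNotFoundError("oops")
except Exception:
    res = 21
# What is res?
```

Step-by-step execution trace:
1. `raise FileNotFoundError(...)` raises FileNotFoundError.
2. `except Exception` matches (FileNotFoundError is a subclass of Exception) → res = 21.
Result: 21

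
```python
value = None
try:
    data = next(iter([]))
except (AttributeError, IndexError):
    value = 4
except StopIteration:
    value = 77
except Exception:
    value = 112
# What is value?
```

Step-by-step execution trace:
1. `data = next(iter([]))` raises StopIteration.
2. `except (AttributeError, IndexError)` does not match StopIteration; skipped.
3. `except StopIteration` matches (exact type match) → value = 77.
4. `except Exception` is not reached.
Result: 77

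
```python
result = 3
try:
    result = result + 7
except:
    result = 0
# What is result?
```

Step-by-step execution trace:
1. result starts at 3.
2. try: `result = result + 7` → result = 10. No exception raised.
3. `except` is skipped.
Result: 10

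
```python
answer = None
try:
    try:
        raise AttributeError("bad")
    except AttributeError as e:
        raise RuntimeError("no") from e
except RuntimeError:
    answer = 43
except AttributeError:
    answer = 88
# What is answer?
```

Step-by-step execution trace:
1. Inner try raises AttributeError; inner `except AttributeError as e` catches it.
2. `raise RuntimeError(...) from e` raises RuntimeError (AttributeError is attached as __cause__, but only RuntimeError is active).
3. Outer `except RuntimeError` matches → answer = 43.
4. `except AttributeError` is not reached.
Result: 43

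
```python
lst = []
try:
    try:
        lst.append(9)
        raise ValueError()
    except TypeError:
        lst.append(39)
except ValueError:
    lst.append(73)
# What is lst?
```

Step-by-step execution trace:
1. Inner try: `lst.append(9)` → lst = [9].
2. `raise ValueError()` raises ValueError.
3. Inner `except TypeError` does not match ValueError; exception propagates to outer try.
4. Outer `except ValueError` matches → `lst.append(73)` → lst = [9, 73].
Result: [9, 73]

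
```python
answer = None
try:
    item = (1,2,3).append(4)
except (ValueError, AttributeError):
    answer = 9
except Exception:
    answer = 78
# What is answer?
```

Step-by-step execution trace:
1. `item = (1,2,3).append(4)` raises AttributeError.
2. `except (ValueError, AttributeError)` matches (AttributeError is in the tuple) → answer = 9.
3. `except Exception` is not reached.
Result: 9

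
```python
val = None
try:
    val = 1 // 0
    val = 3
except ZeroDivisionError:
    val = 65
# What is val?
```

Step-by-step execution trace:
1. `val = 1 // 0` raises ZeroDivisionError.
2. `val = 3` is not reached.
3. `except ZeroDivisionError` matches → val = 65.
Result: 65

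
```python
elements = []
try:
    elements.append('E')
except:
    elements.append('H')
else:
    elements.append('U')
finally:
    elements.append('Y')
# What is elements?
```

Step-by-step execution trace:
1. try: `elements.append('E')` → elements = ['E']. No exception raised.
2. `except` is skipped.
3. `else` runs: `elements.append('U')` → elements = ['E', 'U'].
4. `finally` always runs: `elements.append('Y')` → elements = ['E', 'U', 'Y'].
Result: ['E', 'U', 'Y']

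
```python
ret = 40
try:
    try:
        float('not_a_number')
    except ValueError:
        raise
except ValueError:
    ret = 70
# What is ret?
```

Step-by-step execution trace:
1. Inner try: `float('not_a_number')` raises ValueError.
2. Inner `except ValueError` matches; bare `raise` re-raises the same ValueError.
3. Outer `except ValueError` matches → ret = 70.
Result: 70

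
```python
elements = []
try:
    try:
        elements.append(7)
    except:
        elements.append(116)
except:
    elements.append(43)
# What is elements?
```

Step-by-step execution trace:
1. Inner try: `elements.append(7)` → elements = [7]. No exception raised.
2. Inner `except` is skipped.
3. Inner try completes normally; outer `except` is skipped.
Result: [7]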